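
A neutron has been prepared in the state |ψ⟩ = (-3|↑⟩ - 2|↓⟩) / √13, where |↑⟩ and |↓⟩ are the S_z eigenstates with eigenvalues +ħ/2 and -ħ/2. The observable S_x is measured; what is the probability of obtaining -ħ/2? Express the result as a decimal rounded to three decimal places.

0.038

|-x⟩ = (|↑⟩ - |↓⟩)/√2, so ⟨-x|ψ⟩ = (-1) / (√2·√13).
P = |-1|² / 26 = 1/26.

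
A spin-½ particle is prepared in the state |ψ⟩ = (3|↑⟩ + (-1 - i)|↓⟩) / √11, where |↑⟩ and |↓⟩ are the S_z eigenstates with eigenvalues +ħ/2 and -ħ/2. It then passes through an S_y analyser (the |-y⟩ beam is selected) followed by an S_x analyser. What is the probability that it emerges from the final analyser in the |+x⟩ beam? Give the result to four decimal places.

First analyser (S_y): P(|-y⟩) = |⟨-y|ψ⟩|² = 17/22.
After stage 1 the state is |-y⟩; P(|+x⟩) = |⟨+x|-y⟩|² = 1/2.
Joint probability = 17/22 × 1/2 = 0.3864.

0.3864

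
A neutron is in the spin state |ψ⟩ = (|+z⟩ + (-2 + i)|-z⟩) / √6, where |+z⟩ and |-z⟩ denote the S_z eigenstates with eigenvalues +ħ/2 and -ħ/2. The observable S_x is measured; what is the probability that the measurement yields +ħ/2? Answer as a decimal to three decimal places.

0.167

|+x⟩ = (|+z⟩ + |-z⟩)/√2, so ⟨+x|ψ⟩ = (-1 + i) / (√2·√6).
P = |-1 + i|² / 12 = 2/12.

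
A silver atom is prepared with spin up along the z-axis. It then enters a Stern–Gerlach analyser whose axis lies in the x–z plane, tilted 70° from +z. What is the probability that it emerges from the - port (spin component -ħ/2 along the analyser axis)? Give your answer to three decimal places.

0.329

For spin-½, the probability of finding spin-up along an axis at angle θ to the initial spin direction is cos²(θ/2); spin-down is sin²(θ/2).
θ = 70°, so P = sin²(35°) ≈ 0.329.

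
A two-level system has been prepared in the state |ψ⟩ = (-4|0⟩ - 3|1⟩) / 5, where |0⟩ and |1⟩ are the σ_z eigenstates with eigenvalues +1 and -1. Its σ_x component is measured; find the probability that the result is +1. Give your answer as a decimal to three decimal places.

0.980

|+x⟩ = (|0⟩ + |1⟩)/√2, so ⟨+x|ψ⟩ = (-7) / (√2·5).
P = |-7|² / 50 = 49/50.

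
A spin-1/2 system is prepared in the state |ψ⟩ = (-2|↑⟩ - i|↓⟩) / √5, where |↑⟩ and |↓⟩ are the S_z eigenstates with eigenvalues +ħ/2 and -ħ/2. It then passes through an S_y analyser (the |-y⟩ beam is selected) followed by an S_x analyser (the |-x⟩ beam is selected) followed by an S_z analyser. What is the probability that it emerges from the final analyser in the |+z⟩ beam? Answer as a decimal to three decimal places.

0.025

First analyser (S_y): P(|-y⟩) = |⟨-y|ψ⟩|² = 1/10.
After stage 1 the state is |-y⟩; P(|-x⟩) = |⟨-x|-y⟩|² = 1/2.
After stage 2 the state is |-x⟩; P(|+z⟩) = |⟨+z|-x⟩|² = 1/2.
Joint probability = 1/10 × 1/2 × 1/2 = 0.025.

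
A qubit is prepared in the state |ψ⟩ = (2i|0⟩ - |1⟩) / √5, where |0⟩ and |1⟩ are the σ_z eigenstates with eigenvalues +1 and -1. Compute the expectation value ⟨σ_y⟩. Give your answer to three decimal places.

0.800

⟨σ_y⟩ = 2 Im(a* b)/(|a|²+|b|²) with a = 2i, b = -1.
a* b = 2i, so ⟨σ_y⟩ = 4/5.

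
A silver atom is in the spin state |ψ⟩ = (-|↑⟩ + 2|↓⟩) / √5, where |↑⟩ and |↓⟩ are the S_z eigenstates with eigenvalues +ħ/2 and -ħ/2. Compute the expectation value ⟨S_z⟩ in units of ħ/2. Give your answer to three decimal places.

-0.600

⟨σ_z⟩ = |a|² - |b|² divided by |a|²+|b|², with a, b the |↑⟩, |↓⟩ amplitudes.
= (1 - 4)/5 = -3/5.
⟨S_z⟩ = (ħ/2)·⟨σ_z⟩.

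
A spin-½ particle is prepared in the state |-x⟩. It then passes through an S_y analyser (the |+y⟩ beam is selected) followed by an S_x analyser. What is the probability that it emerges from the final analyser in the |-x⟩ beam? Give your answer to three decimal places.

First analyser (S_y): from |-x⟩, P(|+y⟩) = 1/2.
After stage 1 the state is |+y⟩; P(|-x⟩) = |⟨-x|+y⟩|² = 1/2.
Joint probability = 1/2 × 1/2 = 0.250.

0.250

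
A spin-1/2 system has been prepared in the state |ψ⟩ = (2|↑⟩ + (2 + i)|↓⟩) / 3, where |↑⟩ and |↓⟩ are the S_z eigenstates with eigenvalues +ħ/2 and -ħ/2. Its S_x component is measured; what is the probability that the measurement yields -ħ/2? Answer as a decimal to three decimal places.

0.056

|-x⟩ = (|↑⟩ - |↓⟩)/√2, so ⟨-x|ψ⟩ = (-i) / (√2·3).
P = |-i|² / 18 = 1/18.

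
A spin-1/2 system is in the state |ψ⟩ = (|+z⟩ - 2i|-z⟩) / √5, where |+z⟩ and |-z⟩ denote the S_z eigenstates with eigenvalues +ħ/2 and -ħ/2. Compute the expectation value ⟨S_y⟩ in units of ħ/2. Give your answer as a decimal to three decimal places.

-0.800

⟨σ_y⟩ = 2 Im(a* b)/(|a|²+|b|²) with a = 1, b = -2i.
a* b = -2i, so ⟨σ_y⟩ = -4/5.
⟨S_y⟩ = (ħ/2)·⟨σ_y⟩.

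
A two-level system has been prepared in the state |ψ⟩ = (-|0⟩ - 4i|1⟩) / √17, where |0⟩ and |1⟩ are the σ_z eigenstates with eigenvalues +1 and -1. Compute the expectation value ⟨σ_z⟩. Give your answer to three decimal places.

⟨σ_z⟩ = |a|² - |b|² divided by |a|²+|b|², with a, b the |0⟩, |1⟩ amplitudes.
= (1 - 16)/17 = -15/17.

-0.882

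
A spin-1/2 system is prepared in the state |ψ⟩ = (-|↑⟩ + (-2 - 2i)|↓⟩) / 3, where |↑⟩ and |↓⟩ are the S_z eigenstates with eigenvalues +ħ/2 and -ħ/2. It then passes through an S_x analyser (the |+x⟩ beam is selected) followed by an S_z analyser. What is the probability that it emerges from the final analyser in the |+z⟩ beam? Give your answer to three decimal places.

0.361

First analyser (S_x): P(|+x⟩) = |⟨+x|ψ⟩|² = 13/18.
After stage 1 the state is |+x⟩; P(|+z⟩) = |⟨+z|+x⟩|² = 1/2.
Joint probability = 13/18 × 1/2 = 0.361.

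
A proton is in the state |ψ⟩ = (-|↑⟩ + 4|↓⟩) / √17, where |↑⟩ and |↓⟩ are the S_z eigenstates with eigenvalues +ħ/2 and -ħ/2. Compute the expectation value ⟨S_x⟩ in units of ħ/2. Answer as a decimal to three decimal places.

⟨σ_x⟩ = 2 Re(a* b)/(|a|²+|b|²) with a = -1, b = 4.
a* b = -4, so ⟨σ_x⟩ = -8/17.
⟨S_x⟩ = (ħ/2)·⟨σ_x⟩.

-0.471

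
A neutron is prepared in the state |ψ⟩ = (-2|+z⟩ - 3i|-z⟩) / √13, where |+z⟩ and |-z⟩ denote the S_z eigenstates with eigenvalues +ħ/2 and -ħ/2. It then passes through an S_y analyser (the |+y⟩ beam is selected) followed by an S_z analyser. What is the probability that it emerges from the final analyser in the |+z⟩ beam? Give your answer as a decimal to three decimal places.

0.481

First analyser (S_y): P(|+y⟩) = |⟨+y|ψ⟩|² = 25/26.
After stage 1 the state is |+y⟩; P(|+z⟩) = |⟨+z|+y⟩|² = 1/2.
Joint probability = 25/26 × 1/2 = 0.481.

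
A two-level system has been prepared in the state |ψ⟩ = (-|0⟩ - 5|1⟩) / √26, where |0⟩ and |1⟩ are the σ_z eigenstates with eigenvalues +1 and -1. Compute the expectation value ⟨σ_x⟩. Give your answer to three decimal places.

0.385

⟨σ_x⟩ = 2 Re(a* b)/(|a|²+|b|²) with a = -1, b = -5.
a* b = 5, so ⟨σ_x⟩ = 10/26.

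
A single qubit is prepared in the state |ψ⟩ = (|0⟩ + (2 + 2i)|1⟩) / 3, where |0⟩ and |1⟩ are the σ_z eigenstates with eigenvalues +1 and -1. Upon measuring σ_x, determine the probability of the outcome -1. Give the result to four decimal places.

|-x⟩ = (|0⟩ - |1⟩)/√2, so ⟨-x|ψ⟩ = (-1 - 2i) / (√2·3).
P = |-1 - 2i|² / 18 = 5/18.

0.2778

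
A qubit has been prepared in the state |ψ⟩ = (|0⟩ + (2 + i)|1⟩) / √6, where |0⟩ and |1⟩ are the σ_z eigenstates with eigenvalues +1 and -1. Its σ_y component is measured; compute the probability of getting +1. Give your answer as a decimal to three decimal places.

0.667

|+y⟩ = (|0⟩ + i|1⟩)/√2, so ⟨+y|ψ⟩ = (2 - 2i) / (√2·√6).
P = |2 - 2i|² / 12 = 8/12.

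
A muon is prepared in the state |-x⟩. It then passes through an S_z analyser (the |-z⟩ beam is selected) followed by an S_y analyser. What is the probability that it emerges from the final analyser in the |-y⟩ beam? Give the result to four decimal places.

First analyser (S_z): from |-x⟩, P(|-z⟩) = 1/2.
After stage 1 the state is |-z⟩; P(|-y⟩) = |⟨-y|-z⟩|² = 1/2.
Joint probability = 1/2 × 1/2 = 0.2500.

0.2500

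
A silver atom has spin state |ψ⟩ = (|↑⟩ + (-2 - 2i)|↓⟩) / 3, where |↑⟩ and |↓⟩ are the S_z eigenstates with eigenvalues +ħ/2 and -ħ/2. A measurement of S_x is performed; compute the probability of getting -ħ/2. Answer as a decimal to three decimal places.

|-x⟩ = (|↑⟩ - |↓⟩)/√2, so ⟨-x|ψ⟩ = (3 + 2i) / (√2·3).
P = |3 + 2i|² / 18 = 13/18.

0.722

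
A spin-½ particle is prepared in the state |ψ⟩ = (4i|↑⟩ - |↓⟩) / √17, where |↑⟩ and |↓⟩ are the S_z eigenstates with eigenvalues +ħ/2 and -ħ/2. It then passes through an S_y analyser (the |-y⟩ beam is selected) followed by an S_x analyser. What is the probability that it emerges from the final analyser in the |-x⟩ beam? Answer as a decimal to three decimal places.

First analyser (S_y): P(|-y⟩) = |⟨-y|ψ⟩|² = 9/34.
After stage 1 the state is |-y⟩; P(|-x⟩) = |⟨-x|-y⟩|² = 1/2.
Joint probability = 9/34 × 1/2 = 0.132.

0.132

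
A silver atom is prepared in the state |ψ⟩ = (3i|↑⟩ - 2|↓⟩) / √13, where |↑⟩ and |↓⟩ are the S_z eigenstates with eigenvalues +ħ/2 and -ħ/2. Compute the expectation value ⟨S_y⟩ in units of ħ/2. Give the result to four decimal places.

⟨σ_y⟩ = 2 Im(a* b)/(|a|²+|b|²) with a = 3i, b = -2.
a* b = 6i, so ⟨σ_y⟩ = 12/13.
⟨S_y⟩ = (ħ/2)·⟨σ_y⟩.

0.9231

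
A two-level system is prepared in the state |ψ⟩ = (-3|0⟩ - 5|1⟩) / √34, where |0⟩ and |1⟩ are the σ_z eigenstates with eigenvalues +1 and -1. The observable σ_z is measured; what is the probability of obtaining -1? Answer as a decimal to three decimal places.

The -1 outcome corresponds to |1⟩. Its amplitude in |ψ⟩ is -5/√34.
P = |-5|² / 34 = 25/34.

0.735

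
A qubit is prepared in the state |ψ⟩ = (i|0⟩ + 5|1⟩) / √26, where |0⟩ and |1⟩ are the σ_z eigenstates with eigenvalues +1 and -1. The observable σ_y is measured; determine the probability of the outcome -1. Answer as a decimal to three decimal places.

0.692

|-y⟩ = (|0⟩ - i|1⟩)/√2, so ⟨-y|ψ⟩ = (6i) / (√2·√26).
P = |6i|² / 52 = 36/52.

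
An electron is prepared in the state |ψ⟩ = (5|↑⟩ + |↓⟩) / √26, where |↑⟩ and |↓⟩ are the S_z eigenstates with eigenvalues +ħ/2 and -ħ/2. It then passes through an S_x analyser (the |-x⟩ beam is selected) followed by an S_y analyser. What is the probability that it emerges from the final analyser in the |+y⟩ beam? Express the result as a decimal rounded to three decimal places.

First analyser (S_x): P(|-x⟩) = |⟨-x|ψ⟩|² = 16/52.
After stage 1 the state is |-x⟩; P(|+y⟩) = |⟨+y|-x⟩|² = 1/2.
Joint probability = 16/52 × 1/2 = 0.154.

0.154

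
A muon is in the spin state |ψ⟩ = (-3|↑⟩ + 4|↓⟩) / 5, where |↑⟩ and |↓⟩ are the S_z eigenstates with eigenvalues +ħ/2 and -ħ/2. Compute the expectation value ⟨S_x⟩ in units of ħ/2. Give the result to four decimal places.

-0.9600

⟨σ_x⟩ = 2 Re(a* b)/(|a|²+|b|²) with a = -3, b = 4.
a* b = -12, so ⟨σ_x⟩ = -24/25.
⟨S_x⟩ = (ħ/2)·⟨σ_x⟩.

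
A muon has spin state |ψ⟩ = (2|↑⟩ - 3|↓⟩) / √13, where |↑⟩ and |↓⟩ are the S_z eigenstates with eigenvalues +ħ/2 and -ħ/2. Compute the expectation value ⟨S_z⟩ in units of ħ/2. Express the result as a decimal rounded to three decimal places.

⟨σ_z⟩ = |a|² - |b|² divided by |a|²+|b|², with a, b the |↑⟩, |↓⟩ amplitudes.
= (4 - 9)/13 = -5/13.
⟨S_z⟩ = (ħ/2)·⟨σ_z⟩.

-0.385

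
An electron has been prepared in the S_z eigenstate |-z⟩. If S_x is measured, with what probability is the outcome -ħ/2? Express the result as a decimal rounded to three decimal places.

0.500

In the S_z basis, |-z⟩ = |↓⟩ and |-x⟩ = (|↑⟩ - |↓⟩)/√2.
|⟨-x|-z⟩|² = 1/2.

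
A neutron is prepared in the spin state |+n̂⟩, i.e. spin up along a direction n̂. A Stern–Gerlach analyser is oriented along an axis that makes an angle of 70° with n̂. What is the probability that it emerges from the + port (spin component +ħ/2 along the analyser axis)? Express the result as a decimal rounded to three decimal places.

For spin-½, the probability of finding spin-up along an axis at angle θ to the initial spin direction is cos²(θ/2); spin-down is sin²(θ/2).
θ = 70°, so P = cos²(35°) ≈ 0.671.

0.671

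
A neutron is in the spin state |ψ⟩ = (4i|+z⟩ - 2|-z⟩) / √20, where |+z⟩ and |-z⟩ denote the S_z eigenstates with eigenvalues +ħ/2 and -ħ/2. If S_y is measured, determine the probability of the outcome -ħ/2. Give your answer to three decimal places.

0.100

|-y⟩ = (|+z⟩ - i|-z⟩)/√2, so ⟨-y|ψ⟩ = (2i) / (√2·√20).
P = |2i|² / 40 = 4/40.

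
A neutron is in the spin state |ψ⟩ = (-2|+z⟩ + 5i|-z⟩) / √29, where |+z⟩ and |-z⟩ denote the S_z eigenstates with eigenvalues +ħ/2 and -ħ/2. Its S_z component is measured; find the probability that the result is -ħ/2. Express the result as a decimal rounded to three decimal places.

0.862

The -ħ/2 outcome corresponds to |-z⟩. Its amplitude in |ψ⟩ is 5i/√29.
P = |5i|² / 29 = 25/29.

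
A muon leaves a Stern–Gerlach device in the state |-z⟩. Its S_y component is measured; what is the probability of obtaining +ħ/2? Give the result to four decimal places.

In the S_z basis, |-z⟩ = |↓⟩ and |+y⟩ = (|↑⟩ + i|↓⟩)/√2.
|⟨+y|-z⟩|² = 1/2.

0.5000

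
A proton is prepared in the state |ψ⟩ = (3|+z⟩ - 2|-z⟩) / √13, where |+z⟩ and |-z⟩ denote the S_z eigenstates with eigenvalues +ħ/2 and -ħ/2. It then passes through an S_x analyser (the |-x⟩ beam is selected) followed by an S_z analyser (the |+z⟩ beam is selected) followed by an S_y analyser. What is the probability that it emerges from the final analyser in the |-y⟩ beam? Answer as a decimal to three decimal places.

First analyser (S_x): P(|-x⟩) = |⟨-x|ψ⟩|² = 25/26.
After stage 1 the state is |-x⟩; P(|+z⟩) = |⟨+z|-x⟩|² = 1/2.
After stage 2 the state is |+z⟩; P(|-y⟩) = |⟨-y|+z⟩|² = 1/2.
Joint probability = 25/26 × 1/2 × 1/2 = 0.240.

0.240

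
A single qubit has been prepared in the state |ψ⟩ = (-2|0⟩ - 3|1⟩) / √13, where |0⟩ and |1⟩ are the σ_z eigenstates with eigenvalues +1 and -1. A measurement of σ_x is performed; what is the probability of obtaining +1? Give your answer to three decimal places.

|+x⟩ = (|0⟩ + |1⟩)/√2, so ⟨+x|ψ⟩ = (-5) / (√2·√13).
P = |-5|² / 26 = 25/26.

0.962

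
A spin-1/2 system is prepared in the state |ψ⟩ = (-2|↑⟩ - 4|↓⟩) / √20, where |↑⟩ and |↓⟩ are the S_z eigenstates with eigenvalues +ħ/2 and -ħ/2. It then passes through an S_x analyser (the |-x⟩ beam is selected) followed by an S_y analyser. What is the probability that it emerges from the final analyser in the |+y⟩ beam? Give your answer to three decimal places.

0.050

First analyser (S_x): P(|-x⟩) = |⟨-x|ψ⟩|² = 4/40.
After stage 1 the state is |-x⟩; P(|+y⟩) = |⟨+y|-x⟩|² = 1/2.
Joint probability = 4/40 × 1/2 = 0.050.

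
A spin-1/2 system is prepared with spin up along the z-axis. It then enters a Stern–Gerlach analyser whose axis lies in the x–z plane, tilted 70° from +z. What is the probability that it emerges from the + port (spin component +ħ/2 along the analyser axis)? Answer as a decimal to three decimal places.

For spin-½, the probability of finding spin-up along an axis at angle θ to the initial spin direction is cos²(θ/2); spin-down is sin²(θ/2).
θ = 70°, so P = cos²(35°) ≈ 0.671.

0.671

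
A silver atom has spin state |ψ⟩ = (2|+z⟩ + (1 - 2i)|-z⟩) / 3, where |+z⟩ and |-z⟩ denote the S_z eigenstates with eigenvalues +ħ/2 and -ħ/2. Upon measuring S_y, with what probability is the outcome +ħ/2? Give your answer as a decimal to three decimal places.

0.056

|+y⟩ = (|+z⟩ + i|-z⟩)/√2, so ⟨+y|ψ⟩ = (-i) / (√2·3).
P = |-i|² / 18 = 1/18.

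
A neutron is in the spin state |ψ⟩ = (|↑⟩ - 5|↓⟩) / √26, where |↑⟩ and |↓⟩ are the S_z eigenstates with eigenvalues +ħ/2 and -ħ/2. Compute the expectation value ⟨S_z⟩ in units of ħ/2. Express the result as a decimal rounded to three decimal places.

-0.923

⟨σ_z⟩ = |a|² - |b|² divided by |a|²+|b|², with a, b the |↑⟩, |↓⟩ amplitudes.
= (1 - 25)/26 = -24/26.
⟨S_z⟩ = (ħ/2)·⟨σ_z⟩.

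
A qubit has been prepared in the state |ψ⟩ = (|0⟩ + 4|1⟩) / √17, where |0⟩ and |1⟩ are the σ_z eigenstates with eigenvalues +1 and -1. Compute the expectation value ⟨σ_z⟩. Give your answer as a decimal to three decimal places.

-0.882

⟨σ_z⟩ = |a|² - |b|² divided by |a|²+|b|², with a, b the |0⟩, |1⟩ amplitudes.
= (1 - 16)/17 = -15/17.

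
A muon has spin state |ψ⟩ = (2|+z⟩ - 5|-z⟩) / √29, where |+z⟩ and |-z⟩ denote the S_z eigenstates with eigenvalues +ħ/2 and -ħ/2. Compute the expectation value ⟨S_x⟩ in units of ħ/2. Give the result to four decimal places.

-0.6897

⟨σ_x⟩ = 2 Re(a* b)/(|a|²+|b|²) with a = 2, b = -5.
a* b = -10, so ⟨σ_x⟩ = -20/29.
⟨S_x⟩ = (ħ/2)·⟨σ_x⟩.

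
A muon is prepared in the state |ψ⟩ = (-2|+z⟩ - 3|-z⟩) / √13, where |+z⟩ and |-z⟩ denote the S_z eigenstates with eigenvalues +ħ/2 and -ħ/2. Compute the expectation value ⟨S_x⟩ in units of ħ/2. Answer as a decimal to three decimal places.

0.923

⟨σ_x⟩ = 2 Re(a* b)/(|a|²+|b|²) with a = -2, b = -3.
a* b = 6, so ⟨σ_x⟩ = 12/13.
⟨S_x⟩ = (ħ/2)·⟨σ_x⟩.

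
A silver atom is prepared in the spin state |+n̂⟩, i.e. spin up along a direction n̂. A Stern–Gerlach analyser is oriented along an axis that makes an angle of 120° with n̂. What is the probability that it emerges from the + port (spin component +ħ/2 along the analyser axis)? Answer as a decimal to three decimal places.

For spin-½, the probability of finding spin-up along an axis at angle θ to the initial spin direction is cos²(θ/2); spin-down is sin²(θ/2).
θ = 120°, so P = cos²(60°) ≈ 0.250.

0.250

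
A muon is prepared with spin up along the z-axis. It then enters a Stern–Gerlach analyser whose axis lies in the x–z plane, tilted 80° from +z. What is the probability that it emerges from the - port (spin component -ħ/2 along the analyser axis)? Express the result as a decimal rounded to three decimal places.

For spin-½, the probability of finding spin-up along an axis at angle θ to the initial spin direction is cos²(θ/2); spin-down is sin²(θ/2).
θ = 80°, so P = sin²(40°) ≈ 0.413.

0.413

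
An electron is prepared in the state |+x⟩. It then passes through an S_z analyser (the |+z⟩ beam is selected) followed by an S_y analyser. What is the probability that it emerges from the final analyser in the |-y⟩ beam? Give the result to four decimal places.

First analyser (S_z): from |+x⟩, P(|+z⟩) = 1/2.
After stage 1 the state is |+z⟩; P(|-y⟩) = |⟨-y|+z⟩|² = 1/2.
Joint probability = 1/2 × 1/2 = 0.2500.

0.2500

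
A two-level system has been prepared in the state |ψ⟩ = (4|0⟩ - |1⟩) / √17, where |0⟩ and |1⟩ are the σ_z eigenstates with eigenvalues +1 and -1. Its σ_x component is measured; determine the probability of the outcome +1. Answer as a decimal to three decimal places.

|+x⟩ = (|0⟩ + |1⟩)/√2, so ⟨+x|ψ⟩ = (3) / (√2·√17).
P = |3|² / 34 = 9/34.

0.265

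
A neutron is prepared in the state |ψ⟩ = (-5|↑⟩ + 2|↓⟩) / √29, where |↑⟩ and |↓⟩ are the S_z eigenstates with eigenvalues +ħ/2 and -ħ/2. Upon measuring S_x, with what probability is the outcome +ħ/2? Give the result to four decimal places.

|+x⟩ = (|↑⟩ + |↓⟩)/√2, so ⟨+x|ψ⟩ = (-3) / (√2·√29).
P = |-3|² / 58 = 9/58.

0.1552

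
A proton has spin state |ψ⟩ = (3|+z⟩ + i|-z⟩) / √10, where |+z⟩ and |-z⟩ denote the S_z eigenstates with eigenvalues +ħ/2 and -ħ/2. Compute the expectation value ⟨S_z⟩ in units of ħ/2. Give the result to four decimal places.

0.8000

⟨σ_z⟩ = |a|² - |b|² divided by |a|²+|b|², with a, b the |+z⟩, |-z⟩ amplitudes.
= (9 - 1)/10 = 8/10.
⟨S_z⟩ = (ħ/2)·⟨σ_z⟩.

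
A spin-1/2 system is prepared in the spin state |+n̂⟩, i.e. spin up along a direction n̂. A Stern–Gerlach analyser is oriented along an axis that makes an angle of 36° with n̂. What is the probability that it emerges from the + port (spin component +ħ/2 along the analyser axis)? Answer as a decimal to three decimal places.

0.905

For spin-½, the probability of finding spin-up along an axis at angle θ to the initial spin direction is cos²(θ/2); spin-down is sin²(θ/2).
θ = 36°, so P = cos²(18°) ≈ 0.905.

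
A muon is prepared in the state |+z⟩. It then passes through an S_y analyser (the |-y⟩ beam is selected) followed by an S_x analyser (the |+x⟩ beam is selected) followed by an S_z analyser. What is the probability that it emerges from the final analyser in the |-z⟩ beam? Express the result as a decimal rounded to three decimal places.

First analyser (S_y): from |+z⟩, P(|-y⟩) = 1/2.
After stage 1 the state is |-y⟩; P(|+x⟩) = |⟨+x|-y⟩|² = 1/2.
After stage 2 the state is |+x⟩; P(|-z⟩) = |⟨-z|+x⟩|² = 1/2.
Joint probability = 1/2 × 1/2 × 1/2 = 0.125.

0.125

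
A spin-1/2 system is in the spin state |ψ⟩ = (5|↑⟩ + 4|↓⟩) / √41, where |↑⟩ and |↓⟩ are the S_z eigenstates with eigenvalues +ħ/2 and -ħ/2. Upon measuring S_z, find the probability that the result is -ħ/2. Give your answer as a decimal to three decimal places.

The -ħ/2 outcome corresponds to |↓⟩. Its amplitude in |ψ⟩ is 4/√41.
P = |4|² / 41 = 16/41.

0.390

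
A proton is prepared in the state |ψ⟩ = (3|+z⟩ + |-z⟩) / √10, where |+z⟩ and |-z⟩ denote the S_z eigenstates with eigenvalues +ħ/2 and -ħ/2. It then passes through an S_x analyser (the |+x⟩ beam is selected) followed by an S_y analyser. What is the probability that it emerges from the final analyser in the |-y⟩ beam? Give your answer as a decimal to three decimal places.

0.400

First analyser (S_x): P(|+x⟩) = |⟨+x|ψ⟩|² = 16/20.
After stage 1 the state is |+x⟩; P(|-y⟩) = |⟨-y|+x⟩|² = 1/2.
Joint probability = 16/20 × 1/2 = 0.400.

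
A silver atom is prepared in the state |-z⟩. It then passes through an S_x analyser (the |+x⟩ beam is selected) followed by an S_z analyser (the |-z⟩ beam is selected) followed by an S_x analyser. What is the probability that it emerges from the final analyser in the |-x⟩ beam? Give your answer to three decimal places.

First analyser (S_x): from |-z⟩, P(|+x⟩) = 1/2.
After stage 1 the state is |+x⟩; P(|-z⟩) = |⟨-z|+x⟩|² = 1/2.
After stage 2 the state is |-z⟩; P(|-x⟩) = |⟨-x|-z⟩|² = 1/2.
Joint probability = 1/2 × 1/2 × 1/2 = 0.125.

0.125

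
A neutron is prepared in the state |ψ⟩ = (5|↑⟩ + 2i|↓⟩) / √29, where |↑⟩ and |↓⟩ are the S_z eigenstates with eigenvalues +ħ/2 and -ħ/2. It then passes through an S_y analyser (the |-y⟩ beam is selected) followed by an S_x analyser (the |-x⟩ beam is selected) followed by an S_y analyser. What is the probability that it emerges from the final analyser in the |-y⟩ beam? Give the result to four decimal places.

First analyser (S_y): P(|-y⟩) = |⟨-y|ψ⟩|² = 9/58.
After stage 1 the state is |-y⟩; P(|-x⟩) = |⟨-x|-y⟩|² = 1/2.
After stage 2 the state is |-x⟩; P(|-y⟩) = |⟨-y|-x⟩|² = 1/2.
Joint probability = 9/58 × 1/2 × 1/2 = 0.0388.

0.0388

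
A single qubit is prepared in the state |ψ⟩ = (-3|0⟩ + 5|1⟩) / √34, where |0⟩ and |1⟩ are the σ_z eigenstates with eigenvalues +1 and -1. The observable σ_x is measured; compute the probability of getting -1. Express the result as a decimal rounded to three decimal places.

|-x⟩ = (|0⟩ - |1⟩)/√2, so ⟨-x|ψ⟩ = (-8) / (√2·√34).
P = |-8|² / 68 = 64/68.

0.941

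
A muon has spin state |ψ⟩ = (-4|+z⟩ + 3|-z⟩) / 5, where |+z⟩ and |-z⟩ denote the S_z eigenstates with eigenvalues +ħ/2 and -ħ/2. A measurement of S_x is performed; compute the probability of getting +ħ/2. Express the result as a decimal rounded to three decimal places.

|+x⟩ = (|+z⟩ + |-z⟩)/√2, so ⟨+x|ψ⟩ = (-1) / (√2·5).
P = |-1|² / 50 = 1/50.

0.020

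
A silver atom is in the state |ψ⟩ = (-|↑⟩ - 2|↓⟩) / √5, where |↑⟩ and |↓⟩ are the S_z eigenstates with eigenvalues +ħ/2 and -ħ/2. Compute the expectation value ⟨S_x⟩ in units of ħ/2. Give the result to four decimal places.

⟨σ_x⟩ = 2 Re(a* b)/(|a|²+|b|²) with a = -1, b = -2.
a* b = 2, so ⟨σ_x⟩ = 4/5.
⟨S_x⟩ = (ħ/2)·⟨σ_x⟩.

0.8000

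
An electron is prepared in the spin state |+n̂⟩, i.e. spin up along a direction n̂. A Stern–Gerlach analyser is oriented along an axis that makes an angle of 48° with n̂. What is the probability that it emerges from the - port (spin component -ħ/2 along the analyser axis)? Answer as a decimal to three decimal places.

For spin-½, the probability of finding spin-up along an axis at angle θ to the initial spin direction is cos²(θ/2); spin-down is sin²(θ/2).
θ = 48°, so P = sin²(24°) ≈ 0.165.

0.165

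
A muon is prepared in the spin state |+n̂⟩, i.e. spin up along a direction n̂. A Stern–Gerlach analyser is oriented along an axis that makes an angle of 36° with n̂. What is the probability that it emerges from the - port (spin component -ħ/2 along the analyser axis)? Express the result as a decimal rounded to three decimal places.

0.095

For spin-½, the probability of finding spin-up along an axis at angle θ to the initial spin direction is cos²(θ/2); spin-down is sin²(θ/2).
θ = 36°, so P = sin²(18°) ≈ 0.095.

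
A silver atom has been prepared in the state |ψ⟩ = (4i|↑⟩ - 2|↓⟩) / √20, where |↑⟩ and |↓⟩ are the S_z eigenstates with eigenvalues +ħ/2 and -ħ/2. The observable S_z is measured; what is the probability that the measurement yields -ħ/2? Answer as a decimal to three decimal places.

The -ħ/2 outcome corresponds to |↓⟩. Its amplitude in |ψ⟩ is -2/√20.
P = |-2|² / 20 = 4/20.

0.200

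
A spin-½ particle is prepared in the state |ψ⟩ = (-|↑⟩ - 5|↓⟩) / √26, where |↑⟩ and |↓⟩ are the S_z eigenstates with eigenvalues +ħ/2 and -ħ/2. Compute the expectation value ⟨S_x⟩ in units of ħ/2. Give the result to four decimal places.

⟨σ_x⟩ = 2 Re(a* b)/(|a|²+|b|²) with a = -1, b = -5.
a* b = 5, so ⟨σ_x⟩ = 10/26.
⟨S_x⟩ = (ħ/2)·⟨σ_x⟩.

0.3846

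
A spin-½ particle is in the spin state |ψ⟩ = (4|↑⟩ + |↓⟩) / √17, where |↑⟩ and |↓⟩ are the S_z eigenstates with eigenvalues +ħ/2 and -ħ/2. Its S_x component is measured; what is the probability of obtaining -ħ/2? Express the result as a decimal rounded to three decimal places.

0.265

|-x⟩ = (|↑⟩ - |↓⟩)/√2, so ⟨-x|ψ⟩ = (3) / (√2·√17).
P = |3|² / 34 = 9/34.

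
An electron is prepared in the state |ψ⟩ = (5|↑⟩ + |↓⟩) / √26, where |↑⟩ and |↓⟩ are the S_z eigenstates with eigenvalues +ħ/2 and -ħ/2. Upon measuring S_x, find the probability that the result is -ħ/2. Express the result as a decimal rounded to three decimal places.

|-x⟩ = (|↑⟩ - |↓⟩)/√2, so ⟨-x|ψ⟩ = (4) / (√2·√26).
P = |4|² / 52 = 16/52.

0.308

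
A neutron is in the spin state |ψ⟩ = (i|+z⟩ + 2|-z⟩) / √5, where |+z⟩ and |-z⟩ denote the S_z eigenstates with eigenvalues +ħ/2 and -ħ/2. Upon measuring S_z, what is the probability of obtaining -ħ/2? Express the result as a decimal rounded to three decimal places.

0.800

The -ħ/2 outcome corresponds to |-z⟩. Its amplitude in |ψ⟩ is 2/√5.
P = |2|² / 5 = 4/5.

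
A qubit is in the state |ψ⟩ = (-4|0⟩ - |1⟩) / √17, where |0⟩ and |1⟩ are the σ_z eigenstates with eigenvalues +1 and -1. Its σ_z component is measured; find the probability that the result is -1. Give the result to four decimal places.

0.0588

The -1 outcome corresponds to |1⟩. Its amplitude in |ψ⟩ is -1/√17.
P = |-1|² / 17 = 1/17.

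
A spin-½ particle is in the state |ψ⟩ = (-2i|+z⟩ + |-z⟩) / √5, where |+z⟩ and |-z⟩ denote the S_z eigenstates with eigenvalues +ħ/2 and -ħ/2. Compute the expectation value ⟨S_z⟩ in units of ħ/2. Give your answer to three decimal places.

0.600

⟨σ_z⟩ = |a|² - |b|² divided by |a|²+|b|², with a, b the |+z⟩, |-z⟩ amplitudes.
= (4 - 1)/5 = 3/5.
⟨S_z⟩ = (ħ/2)·⟨σ_z⟩.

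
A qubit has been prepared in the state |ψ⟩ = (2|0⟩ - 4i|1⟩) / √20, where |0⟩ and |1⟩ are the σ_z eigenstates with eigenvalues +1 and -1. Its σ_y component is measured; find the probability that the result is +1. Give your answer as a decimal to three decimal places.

0.100

|+y⟩ = (|0⟩ + i|1⟩)/√2, so ⟨+y|ψ⟩ = (-2) / (√2·√20).
P = |-2|² / 40 = 4/40.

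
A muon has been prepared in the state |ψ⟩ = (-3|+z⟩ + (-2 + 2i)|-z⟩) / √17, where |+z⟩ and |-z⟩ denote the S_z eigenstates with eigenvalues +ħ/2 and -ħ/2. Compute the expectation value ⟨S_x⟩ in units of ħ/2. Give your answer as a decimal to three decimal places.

0.706

⟨σ_x⟩ = 2 Re(a* b)/(|a|²+|b|²) with a = -3, b = (-2 + 2i).
a* b = (6 - 6i), so ⟨σ_x⟩ = 12/17.
⟨S_x⟩ = (ħ/2)·⟨σ_x⟩.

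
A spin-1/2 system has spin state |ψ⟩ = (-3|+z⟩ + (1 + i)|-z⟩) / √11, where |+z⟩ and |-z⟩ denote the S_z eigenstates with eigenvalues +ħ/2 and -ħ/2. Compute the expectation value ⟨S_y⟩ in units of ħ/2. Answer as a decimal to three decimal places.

⟨σ_y⟩ = 2 Im(a* b)/(|a|²+|b|²) with a = -3, b = (1 + i).
a* b = (-3 - 3i), so ⟨σ_y⟩ = -6/11.
⟨S_y⟩ = (ħ/2)·⟨σ_y⟩.

-0.545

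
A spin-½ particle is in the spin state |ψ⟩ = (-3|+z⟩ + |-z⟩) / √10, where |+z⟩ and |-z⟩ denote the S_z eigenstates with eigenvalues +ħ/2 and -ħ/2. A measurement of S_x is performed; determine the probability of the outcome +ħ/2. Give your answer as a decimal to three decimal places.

0.200

|+x⟩ = (|+z⟩ + |-z⟩)/√2, so ⟨+x|ψ⟩ = (-2) / (√2·√10).
P = |-2|² / 20 = 4/20.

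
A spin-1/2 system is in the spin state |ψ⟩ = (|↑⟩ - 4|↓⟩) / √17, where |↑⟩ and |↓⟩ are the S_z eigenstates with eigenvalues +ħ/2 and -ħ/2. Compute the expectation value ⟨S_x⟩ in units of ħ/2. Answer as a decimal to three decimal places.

-0.471

⟨σ_x⟩ = 2 Re(a* b)/(|a|²+|b|²) with a = 1, b = -4.
a* b = -4, so ⟨σ_x⟩ = -8/17.
⟨S_x⟩ = (ħ/2)·⟨σ_x⟩.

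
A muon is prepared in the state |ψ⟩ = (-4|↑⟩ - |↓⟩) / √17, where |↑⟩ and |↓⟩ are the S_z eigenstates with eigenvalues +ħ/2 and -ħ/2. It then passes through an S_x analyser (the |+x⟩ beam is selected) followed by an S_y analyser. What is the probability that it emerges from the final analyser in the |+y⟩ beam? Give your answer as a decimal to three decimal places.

0.368

First analyser (S_x): P(|+x⟩) = |⟨+x|ψ⟩|² = 25/34.
After stage 1 the state is |+x⟩; P(|+y⟩) = |⟨+y|+x⟩|² = 1/2.
Joint probability = 25/34 × 1/2 = 0.368.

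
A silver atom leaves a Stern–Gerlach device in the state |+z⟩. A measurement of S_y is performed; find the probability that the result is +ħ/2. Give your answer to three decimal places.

In the S_z basis, |+z⟩ = |+z⟩ and |+y⟩ = (|+z⟩ + i|-z⟩)/√2.
|⟨+y|+z⟩|² = 1/2.

0.500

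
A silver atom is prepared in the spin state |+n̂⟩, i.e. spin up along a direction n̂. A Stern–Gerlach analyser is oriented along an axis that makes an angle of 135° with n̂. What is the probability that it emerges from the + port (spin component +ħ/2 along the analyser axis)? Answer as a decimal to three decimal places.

0.146

For spin-½, the probability of finding spin-up along an axis at angle θ to the initial spin direction is cos²(θ/2); spin-down is sin²(θ/2).
θ = 135°, so P = cos²(67.5°) ≈ 0.146.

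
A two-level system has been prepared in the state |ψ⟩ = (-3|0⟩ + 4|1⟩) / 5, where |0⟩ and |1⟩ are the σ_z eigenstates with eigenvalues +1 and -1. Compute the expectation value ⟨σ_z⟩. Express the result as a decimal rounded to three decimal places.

-0.280

⟨σ_z⟩ = |a|² - |b|² divided by |a|²+|b|², with a, b the |0⟩, |1⟩ amplitudes.
= (9 - 16)/25 = -7/25.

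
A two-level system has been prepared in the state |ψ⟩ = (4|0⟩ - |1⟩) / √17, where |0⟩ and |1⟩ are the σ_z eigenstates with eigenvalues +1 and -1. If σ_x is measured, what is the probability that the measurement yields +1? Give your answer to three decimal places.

|+x⟩ = (|0⟩ + |1⟩)/√2, so ⟨+x|ψ⟩ = (3) / (√2·√17).
P = |3|² / 34 = 9/34.

0.265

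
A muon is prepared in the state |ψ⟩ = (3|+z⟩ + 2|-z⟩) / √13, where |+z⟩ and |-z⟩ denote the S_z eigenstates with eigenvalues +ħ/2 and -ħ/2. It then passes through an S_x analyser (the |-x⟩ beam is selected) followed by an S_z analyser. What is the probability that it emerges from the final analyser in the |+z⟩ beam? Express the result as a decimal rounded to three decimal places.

First analyser (S_x): P(|-x⟩) = |⟨-x|ψ⟩|² = 1/26.
After stage 1 the state is |-x⟩; P(|+z⟩) = |⟨+z|-x⟩|² = 1/2.
Joint probability = 1/26 × 1/2 = 0.019.

0.019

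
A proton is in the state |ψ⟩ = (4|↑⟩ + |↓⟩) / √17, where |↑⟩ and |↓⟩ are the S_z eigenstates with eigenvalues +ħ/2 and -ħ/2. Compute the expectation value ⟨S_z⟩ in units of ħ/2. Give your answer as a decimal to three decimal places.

0.882

⟨σ_z⟩ = |a|² - |b|² divided by |a|²+|b|², with a, b the |↑⟩, |↓⟩ amplitudes.
= (16 - 1)/17 = 15/17.
⟨S_z⟩ = (ħ/2)·⟨σ_z⟩.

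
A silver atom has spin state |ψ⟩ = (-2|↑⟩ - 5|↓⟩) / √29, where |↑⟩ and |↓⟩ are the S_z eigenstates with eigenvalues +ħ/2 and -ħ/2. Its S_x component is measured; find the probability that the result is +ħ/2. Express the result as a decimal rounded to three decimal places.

0.845

|+x⟩ = (|↑⟩ + |↓⟩)/√2, so ⟨+x|ψ⟩ = (-7) / (√2·√29).
P = |-7|² / 58 = 49/58.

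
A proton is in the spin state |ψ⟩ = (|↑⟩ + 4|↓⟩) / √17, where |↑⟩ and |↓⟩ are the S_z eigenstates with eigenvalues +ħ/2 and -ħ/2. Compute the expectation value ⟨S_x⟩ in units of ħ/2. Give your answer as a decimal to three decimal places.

0.471

⟨σ_x⟩ = 2 Re(a* b)/(|a|²+|b|²) with a = 1, b = 4.
a* b = 4, so ⟨σ_x⟩ = 8/17.
⟨S_x⟩ = (ħ/2)·⟨σ_x⟩.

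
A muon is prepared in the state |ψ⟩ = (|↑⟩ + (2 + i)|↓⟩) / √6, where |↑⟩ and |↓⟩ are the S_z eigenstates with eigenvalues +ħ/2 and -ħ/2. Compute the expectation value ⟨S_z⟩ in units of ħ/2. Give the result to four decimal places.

-0.6667

⟨σ_z⟩ = |a|² - |b|² divided by |a|²+|b|², with a, b the |↑⟩, |↓⟩ amplitudes.
= (1 - 5)/6 = -4/6.
⟨S_z⟩ = (ħ/2)·⟨σ_z⟩.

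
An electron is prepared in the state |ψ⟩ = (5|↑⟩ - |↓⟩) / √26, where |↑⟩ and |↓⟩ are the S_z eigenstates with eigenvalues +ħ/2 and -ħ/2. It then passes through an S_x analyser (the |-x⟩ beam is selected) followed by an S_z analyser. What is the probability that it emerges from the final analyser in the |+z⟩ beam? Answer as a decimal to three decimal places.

0.346

First analyser (S_x): P(|-x⟩) = |⟨-x|ψ⟩|² = 36/52.
After stage 1 the state is |-x⟩; P(|+z⟩) = |⟨+z|-x⟩|² = 1/2.
Joint probability = 36/52 × 1/2 = 0.346.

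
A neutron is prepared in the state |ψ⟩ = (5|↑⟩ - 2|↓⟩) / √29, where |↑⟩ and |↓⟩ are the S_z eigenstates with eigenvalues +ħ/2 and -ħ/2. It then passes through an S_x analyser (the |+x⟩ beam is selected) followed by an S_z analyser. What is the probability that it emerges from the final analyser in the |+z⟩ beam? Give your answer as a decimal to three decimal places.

First analyser (S_x): P(|+x⟩) = |⟨+x|ψ⟩|² = 9/58.
After stage 1 the state is |+x⟩; P(|+z⟩) = |⟨+z|+x⟩|² = 1/2.
Joint probability = 9/58 × 1/2 = 0.078.

0.078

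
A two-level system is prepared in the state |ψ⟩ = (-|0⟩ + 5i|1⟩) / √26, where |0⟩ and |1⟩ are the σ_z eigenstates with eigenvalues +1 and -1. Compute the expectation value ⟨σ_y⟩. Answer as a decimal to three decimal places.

-0.385

⟨σ_y⟩ = 2 Im(a* b)/(|a|²+|b|²) with a = -1, b = 5i.
a* b = -5i, so ⟨σ_y⟩ = -10/26.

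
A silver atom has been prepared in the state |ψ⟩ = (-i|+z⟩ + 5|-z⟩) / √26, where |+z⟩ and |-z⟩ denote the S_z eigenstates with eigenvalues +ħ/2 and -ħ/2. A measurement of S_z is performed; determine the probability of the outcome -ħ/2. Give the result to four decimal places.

0.9615

The -ħ/2 outcome corresponds to |-z⟩. Its amplitude in |ψ⟩ is 5/√26.
P = |5|² / 26 = 25/26.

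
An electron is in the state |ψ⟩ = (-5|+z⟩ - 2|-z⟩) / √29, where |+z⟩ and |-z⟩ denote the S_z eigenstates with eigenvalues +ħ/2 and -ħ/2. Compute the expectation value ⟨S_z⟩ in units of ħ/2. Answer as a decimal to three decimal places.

0.724

⟨σ_z⟩ = |a|² - |b|² divided by |a|²+|b|², with a, b the |+z⟩, |-z⟩ amplitudes.
= (25 - 4)/29 = 21/29.
⟨S_z⟩ = (ħ/2)·⟨σ_z⟩.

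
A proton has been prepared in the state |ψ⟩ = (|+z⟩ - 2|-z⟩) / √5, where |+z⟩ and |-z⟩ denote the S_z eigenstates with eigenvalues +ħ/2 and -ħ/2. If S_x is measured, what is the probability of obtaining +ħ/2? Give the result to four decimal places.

|+x⟩ = (|+z⟩ + |-z⟩)/√2, so ⟨+x|ψ⟩ = (-1) / (√2·√5).
P = |-1|² / 10 = 1/10.

0.1000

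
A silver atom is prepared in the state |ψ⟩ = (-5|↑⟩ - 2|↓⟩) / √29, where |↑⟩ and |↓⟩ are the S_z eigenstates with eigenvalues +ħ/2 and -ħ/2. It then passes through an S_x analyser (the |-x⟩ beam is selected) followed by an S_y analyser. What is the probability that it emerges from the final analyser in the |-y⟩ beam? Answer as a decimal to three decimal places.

First analyser (S_x): P(|-x⟩) = |⟨-x|ψ⟩|² = 9/58.
After stage 1 the state is |-x⟩; P(|-y⟩) = |⟨-y|-x⟩|² = 1/2.
Joint probability = 9/58 × 1/2 = 0.078.

0.078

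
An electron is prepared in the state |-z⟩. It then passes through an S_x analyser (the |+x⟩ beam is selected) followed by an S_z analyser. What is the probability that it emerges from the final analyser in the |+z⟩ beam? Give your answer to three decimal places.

First analyser (S_x): from |-z⟩, P(|+x⟩) = 1/2.
After stage 1 the state is |+x⟩; P(|+z⟩) = |⟨+z|+x⟩|² = 1/2.
Joint probability = 1/2 × 1/2 = 0.250.

0.250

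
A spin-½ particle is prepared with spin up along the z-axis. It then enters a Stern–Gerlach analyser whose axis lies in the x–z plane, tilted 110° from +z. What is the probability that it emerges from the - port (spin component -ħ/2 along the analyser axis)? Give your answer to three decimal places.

For spin-½, the probability of finding spin-up along an axis at angle θ to the initial spin direction is cos²(θ/2); spin-down is sin²(θ/2).
θ = 110°, so P = sin²(55°) ≈ 0.671.

0.671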